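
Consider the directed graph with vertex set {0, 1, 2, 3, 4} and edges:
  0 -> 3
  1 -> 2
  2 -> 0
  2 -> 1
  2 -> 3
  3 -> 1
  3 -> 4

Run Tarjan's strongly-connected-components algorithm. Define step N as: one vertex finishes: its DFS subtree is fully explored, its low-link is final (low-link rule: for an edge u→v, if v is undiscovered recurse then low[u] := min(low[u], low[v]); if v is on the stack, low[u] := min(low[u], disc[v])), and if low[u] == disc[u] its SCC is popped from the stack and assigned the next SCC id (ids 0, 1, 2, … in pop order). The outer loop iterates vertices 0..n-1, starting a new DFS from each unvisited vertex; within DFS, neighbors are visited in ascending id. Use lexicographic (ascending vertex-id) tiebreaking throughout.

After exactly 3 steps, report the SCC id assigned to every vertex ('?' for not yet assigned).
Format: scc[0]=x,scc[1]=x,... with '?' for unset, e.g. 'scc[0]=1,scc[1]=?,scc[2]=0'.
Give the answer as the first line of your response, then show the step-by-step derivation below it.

scc[0]=?,scc[1]=?,scc[2]=?,scc[3]=?,scc[4]=0

step 1: low=(low[0]=0,low[1]=2,low[2]=0,low[3]=1,low[4]=?); scc=(scc[0]=?,scc[1]=?,scc[2]=?,scc[3]=?,scc[4]=?)
step 2: low=(low[0]=0,low[1]=0,low[2]=0,low[3]=1,low[4]=?); scc=(scc[0]=?,scc[1]=?,scc[2]=?,scc[3]=?,scc[4]=?)
step 3: low=(low[0]=0,low[1]=0,low[2]=0,low[3]=0,low[4]=4); scc=(scc[0]=?,scc[1]=?,scc[2]=?,scc[3]=?,scc[4]=0)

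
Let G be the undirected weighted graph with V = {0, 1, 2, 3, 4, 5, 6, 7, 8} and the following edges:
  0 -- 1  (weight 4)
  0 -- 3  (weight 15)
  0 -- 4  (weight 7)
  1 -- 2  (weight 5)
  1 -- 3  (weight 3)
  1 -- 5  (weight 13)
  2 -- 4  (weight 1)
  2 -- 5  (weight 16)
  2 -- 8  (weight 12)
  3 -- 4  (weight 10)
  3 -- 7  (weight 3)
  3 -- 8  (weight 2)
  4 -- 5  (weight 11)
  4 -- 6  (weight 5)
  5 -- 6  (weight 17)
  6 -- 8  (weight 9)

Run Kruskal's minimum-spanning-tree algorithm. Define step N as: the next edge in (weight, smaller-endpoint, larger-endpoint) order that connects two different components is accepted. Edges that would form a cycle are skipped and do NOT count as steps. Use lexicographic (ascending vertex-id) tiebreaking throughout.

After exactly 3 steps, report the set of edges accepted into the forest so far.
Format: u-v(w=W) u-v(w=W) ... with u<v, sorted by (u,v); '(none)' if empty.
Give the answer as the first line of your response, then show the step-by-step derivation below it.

1-3(w=3) 2-4(w=1) 3-8(w=2)

step 1: add edge 2-4 (w=1); MST = {2-4(w=1)}
step 2: add edge 3-8 (w=2); MST = {2-4(w=1) 3-8(w=2)}
step 3: add edge 1-3 (w=3); MST = {1-3(w=3) 2-4(w=1) 3-8(w=2)}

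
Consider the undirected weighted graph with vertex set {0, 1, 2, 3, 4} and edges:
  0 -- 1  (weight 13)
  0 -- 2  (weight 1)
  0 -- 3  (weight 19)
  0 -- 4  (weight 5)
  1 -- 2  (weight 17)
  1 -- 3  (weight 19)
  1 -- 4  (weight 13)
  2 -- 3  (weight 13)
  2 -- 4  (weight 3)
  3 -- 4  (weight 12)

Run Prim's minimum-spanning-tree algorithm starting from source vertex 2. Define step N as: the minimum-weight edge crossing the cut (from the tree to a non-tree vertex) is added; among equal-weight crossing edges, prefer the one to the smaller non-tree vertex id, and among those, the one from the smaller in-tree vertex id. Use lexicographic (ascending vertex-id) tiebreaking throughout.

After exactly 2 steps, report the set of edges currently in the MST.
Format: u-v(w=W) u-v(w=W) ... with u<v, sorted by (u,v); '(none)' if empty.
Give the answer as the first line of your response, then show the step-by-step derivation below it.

0-2(w=1) 2-4(w=3)

step 1: add edge 0-2 (w=1); MST = {0-2(w=1)}
step 2: add edge 2-4 (w=3); MST = {0-2(w=1) 2-4(w=3)}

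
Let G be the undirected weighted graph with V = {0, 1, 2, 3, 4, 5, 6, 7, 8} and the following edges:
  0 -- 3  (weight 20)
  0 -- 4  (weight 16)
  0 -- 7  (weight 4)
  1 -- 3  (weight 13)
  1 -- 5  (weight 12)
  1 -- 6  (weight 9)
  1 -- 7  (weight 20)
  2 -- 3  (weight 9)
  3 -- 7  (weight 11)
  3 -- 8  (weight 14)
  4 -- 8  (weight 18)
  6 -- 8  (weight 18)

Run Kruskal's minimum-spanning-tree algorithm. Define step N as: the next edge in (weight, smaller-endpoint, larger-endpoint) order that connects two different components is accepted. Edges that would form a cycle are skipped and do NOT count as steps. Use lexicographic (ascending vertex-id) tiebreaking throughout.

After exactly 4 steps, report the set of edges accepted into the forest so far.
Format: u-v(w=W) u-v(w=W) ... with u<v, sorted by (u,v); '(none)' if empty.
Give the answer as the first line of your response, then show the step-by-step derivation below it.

0-7(w=4) 1-6(w=9) 2-3(w=9) 3-7(w=11)

step 1: add edge 0-7 (w=4); MST = {0-7(w=4)}
step 2: add edge 1-6 (w=9); MST = {0-7(w=4) 1-6(w=9)}
step 3: add edge 2-3 (w=9); MST = {0-7(w=4) 1-6(w=9) 2-3(w=9)}
step 4: add edge 3-7 (w=11); MST = {0-7(w=4) 1-6(w=9) 2-3(w=9) 3-7(w=11)}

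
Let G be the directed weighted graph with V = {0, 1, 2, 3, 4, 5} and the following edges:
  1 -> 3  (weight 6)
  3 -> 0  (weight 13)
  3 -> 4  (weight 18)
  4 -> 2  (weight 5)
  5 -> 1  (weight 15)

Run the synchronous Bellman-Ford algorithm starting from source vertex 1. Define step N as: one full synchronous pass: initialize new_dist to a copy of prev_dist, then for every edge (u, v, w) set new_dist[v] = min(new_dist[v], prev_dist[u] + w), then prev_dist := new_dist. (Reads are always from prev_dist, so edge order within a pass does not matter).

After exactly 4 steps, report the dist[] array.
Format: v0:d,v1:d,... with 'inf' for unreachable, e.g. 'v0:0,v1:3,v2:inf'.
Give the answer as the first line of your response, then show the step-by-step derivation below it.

v0:19,v1:0,v2:29,v3:6,v4:24,v5:inf

step 1: dist = v0:inf,v1:0,v2:inf,v3:6,v4:inf,v5:inf
step 2: dist = v0:19,v1:0,v2:inf,v3:6,v4:24,v5:inf
step 3: dist = v0:19,v1:0,v2:29,v3:6,v4:24,v5:inf
step 4: dist = v0:19,v1:0,v2:29,v3:6,v4:24,v5:inf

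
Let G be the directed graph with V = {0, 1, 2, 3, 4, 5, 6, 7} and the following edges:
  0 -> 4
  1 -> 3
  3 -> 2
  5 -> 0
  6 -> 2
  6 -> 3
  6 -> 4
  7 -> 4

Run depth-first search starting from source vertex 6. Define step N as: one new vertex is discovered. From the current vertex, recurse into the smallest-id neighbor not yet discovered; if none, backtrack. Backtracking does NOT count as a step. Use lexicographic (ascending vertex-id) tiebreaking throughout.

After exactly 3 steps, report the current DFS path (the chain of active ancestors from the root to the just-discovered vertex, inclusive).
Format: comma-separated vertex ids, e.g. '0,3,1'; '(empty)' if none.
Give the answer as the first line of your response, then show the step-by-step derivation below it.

6,3

step 1: discover 6; path=6; order=6
step 2: discover 2; path=6>2; order=6,2
step 3: discover 3; path=6>3; order=6,2,3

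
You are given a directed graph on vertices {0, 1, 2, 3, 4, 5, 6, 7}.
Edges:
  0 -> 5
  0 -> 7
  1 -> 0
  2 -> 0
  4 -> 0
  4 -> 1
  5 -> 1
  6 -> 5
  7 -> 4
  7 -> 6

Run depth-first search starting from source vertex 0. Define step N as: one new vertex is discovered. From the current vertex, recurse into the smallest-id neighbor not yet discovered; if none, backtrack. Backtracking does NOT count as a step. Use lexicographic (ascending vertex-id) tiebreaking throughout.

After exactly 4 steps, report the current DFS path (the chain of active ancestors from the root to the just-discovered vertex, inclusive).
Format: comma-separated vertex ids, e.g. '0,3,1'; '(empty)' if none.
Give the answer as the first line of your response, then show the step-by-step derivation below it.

0,7

step 1: discover 0; path=0; order=0
step 2: discover 5; path=0>5; order=0,5
step 3: discover 1; path=0>5>1; order=0,5,1
step 4: discover 7; path=0>7; order=0,5,1,7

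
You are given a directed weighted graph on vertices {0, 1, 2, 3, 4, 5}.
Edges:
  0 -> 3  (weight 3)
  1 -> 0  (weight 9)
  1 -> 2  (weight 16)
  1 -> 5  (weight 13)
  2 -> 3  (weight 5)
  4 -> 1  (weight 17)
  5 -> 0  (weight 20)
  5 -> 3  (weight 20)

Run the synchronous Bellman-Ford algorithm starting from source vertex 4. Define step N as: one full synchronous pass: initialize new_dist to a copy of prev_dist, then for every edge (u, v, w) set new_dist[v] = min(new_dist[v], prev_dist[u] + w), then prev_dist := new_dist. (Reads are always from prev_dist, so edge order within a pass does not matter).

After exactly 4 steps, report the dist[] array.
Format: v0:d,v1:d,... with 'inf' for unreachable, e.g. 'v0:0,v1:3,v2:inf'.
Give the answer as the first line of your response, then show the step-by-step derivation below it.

v0:26,v1:17,v2:33,v3:29,v4:0,v5:30

step 1: dist = v0:inf,v1:17,v2:inf,v3:inf,v4:0,v5:inf
step 2: dist = v0:26,v1:17,v2:33,v3:inf,v4:0,v5:30
step 3: dist = v0:26,v1:17,v2:33,v3:29,v4:0,v5:30
step 4: dist = v0:26,v1:17,v2:33,v3:29,v4:0,v5:30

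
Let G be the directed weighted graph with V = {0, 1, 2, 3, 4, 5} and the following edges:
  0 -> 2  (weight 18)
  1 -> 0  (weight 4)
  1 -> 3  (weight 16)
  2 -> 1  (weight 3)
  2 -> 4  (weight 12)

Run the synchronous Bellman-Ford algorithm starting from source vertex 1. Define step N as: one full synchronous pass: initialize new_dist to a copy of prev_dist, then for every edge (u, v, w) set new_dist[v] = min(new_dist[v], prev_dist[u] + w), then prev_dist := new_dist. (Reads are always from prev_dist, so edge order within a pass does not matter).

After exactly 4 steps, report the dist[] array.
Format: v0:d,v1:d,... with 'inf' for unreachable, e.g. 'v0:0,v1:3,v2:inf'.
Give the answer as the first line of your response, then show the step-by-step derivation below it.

v0:4,v1:0,v2:22,v3:16,v4:34,v5:inf

step 1: dist = v0:4,v1:0,v2:inf,v3:16,v4:inf,v5:inf
step 2: dist = v0:4,v1:0,v2:22,v3:16,v4:inf,v5:inf
step 3: dist = v0:4,v1:0,v2:22,v3:16,v4:34,v5:inf
step 4: dist = v0:4,v1:0,v2:22,v3:16,v4:34,v5:inf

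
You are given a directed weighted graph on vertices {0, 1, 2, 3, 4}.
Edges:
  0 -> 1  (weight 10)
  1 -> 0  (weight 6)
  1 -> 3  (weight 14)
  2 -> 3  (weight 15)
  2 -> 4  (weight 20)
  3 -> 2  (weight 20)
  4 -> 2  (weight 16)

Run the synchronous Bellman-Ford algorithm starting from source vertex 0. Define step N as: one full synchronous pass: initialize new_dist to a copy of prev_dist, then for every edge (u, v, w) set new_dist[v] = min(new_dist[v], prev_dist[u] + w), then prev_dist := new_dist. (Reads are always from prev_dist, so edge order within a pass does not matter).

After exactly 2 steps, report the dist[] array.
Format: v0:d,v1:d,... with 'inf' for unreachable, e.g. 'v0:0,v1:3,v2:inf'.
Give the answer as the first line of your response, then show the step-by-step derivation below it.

v0:0,v1:10,v2:inf,v3:24,v4:inf

step 1: dist = v0:0,v1:10,v2:inf,v3:inf,v4:inf
step 2: dist = v0:0,v1:10,v2:inf,v3:24,v4:inf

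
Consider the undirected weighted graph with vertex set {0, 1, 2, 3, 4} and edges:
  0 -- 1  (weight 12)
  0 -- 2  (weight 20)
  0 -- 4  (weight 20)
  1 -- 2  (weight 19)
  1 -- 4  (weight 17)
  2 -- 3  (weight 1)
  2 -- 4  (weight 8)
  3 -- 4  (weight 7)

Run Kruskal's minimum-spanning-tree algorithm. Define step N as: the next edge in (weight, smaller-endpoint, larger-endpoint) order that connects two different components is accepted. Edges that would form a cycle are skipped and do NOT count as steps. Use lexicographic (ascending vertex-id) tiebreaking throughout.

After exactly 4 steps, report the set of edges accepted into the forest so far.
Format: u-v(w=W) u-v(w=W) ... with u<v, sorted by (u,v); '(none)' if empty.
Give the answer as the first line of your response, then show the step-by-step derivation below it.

0-1(w=12) 1-4(w=17) 2-3(w=1) 3-4(w=7)

step 1: add edge 2-3 (w=1); MST = {2-3(w=1)}
step 2: add edge 3-4 (w=7); MST = {2-3(w=1) 3-4(w=7)}
step 3: add edge 0-1 (w=12); MST = {0-1(w=12) 2-3(w=1) 3-4(w=7)}
step 4: add edge 1-4 (w=17); MST = {0-1(w=12) 1-4(w=17) 2-3(w=1) 3-4(w=7)}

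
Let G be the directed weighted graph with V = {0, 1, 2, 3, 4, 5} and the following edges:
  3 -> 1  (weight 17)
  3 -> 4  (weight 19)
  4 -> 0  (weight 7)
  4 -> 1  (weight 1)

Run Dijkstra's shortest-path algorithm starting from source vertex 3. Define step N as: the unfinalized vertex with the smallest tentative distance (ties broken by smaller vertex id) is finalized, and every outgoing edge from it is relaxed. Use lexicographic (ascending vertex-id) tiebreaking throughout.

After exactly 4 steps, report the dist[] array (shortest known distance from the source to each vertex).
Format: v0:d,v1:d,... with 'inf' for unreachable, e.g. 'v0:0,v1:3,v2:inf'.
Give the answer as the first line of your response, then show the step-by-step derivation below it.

v0:26,v1:17,v2:inf,v3:0,v4:19,v5:inf

step 1: dist = v0:inf,v1:17,v2:inf,v3:0,v4:19,v5:inf
step 2: dist = v0:inf,v1:17,v2:inf,v3:0,v4:19,v5:inf
step 3: dist = v0:26,v1:17,v2:inf,v3:0,v4:19,v5:inf
step 4: dist = v0:26,v1:17,v2:inf,v3:0,v4:19,v5:inf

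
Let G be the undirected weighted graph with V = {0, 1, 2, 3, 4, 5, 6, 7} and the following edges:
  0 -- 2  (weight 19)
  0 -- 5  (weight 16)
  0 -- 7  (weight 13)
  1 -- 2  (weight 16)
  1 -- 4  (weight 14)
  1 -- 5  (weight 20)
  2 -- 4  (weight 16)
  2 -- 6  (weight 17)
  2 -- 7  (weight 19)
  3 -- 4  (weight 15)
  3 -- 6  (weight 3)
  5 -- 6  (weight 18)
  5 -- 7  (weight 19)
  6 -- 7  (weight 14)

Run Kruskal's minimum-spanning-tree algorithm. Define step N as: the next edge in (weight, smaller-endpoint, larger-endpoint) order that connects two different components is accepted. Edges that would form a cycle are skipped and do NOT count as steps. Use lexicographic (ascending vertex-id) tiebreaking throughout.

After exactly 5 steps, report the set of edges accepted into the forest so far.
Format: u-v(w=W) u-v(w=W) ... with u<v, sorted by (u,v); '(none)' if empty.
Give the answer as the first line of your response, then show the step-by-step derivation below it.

0-7(w=13) 1-4(w=14) 3-4(w=15) 3-6(w=3) 6-7(w=14)

step 1: add edge 3-6 (w=3); MST = {3-6(w=3)}
step 2: add edge 0-7 (w=13); MST = {0-7(w=13) 3-6(w=3)}
step 3: add edge 1-4 (w=14); MST = {0-7(w=13) 1-4(w=14) 3-6(w=3)}
step 4: add edge 6-7 (w=14); MST = {0-7(w=13) 1-4(w=14) 3-6(w=3) 6-7(w=14)}
step 5: add edge 3-4 (w=15); MST = {0-7(w=13) 1-4(w=14) 3-4(w=15) 3-6(w=3) 6-7(w=14)}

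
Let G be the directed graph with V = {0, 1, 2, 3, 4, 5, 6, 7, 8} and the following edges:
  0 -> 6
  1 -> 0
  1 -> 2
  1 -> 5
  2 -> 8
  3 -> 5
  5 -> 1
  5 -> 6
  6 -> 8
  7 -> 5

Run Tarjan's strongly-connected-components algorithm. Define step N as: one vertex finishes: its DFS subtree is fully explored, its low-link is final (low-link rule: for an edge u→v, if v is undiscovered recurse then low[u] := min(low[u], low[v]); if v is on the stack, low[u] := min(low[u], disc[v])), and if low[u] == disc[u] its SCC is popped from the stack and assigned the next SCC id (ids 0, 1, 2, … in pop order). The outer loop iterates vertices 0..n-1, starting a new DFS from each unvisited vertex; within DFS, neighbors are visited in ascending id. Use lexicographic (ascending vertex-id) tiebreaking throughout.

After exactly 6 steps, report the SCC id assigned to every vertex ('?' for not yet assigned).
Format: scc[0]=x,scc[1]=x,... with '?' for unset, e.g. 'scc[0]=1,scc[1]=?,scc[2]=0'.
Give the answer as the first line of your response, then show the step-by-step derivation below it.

scc[0]=2,scc[1]=4,scc[2]=3,scc[3]=?,scc[4]=?,scc[5]=4,scc[6]=1,scc[7]=?,scc[8]=0

step 1: low=(low[0]=0,low[1]=?,low[2]=?,low[3]=?,low[4]=?,low[5]=?,low[6]=1,low[7]=?,low[8]=2); scc=(scc[0]=?,scc[1]=?,scc[2]=?,scc[3]=?,scc[4]=?,scc[5]=?,scc[6]=?,scc[7]=?,scc[8]=0)
step 2: low=(low[0]=0,low[1]=?,low[2]=?,low[3]=?,low[4]=?,low[5]=?,low[6]=1,low[7]=?,low[8]=2); scc=(scc[0]=?,scc[1]=?,scc[2]=?,scc[3]=?,scc[4]=?,scc[5]=?,scc[6]=1,scc[7]=?,scc[8]=0)
step 3: low=(low[0]=0,low[1]=?,low[2]=?,low[3]=?,low[4]=?,low[5]=?,low[6]=1,low[7]=?,low[8]=2); scc=(scc[0]=2,scc[1]=?,scc[2]=?,scc[3]=?,scc[4]=?,scc[5]=?,scc[6]=1,scc[7]=?,scc[8]=0)
step 4: low=(low[0]=0,low[1]=3,low[2]=4,low[3]=?,low[4]=?,low[5]=?,low[6]=1,low[7]=?,low[8]=2); scc=(scc[0]=2,scc[1]=?,scc[2]=3,scc[3]=?,scc[4]=?,scc[5]=?,scc[6]=1,scc[7]=?,scc[8]=0)
step 5: low=(low[0]=0,low[1]=3,low[2]=4,low[3]=?,low[4]=?,low[5]=3,low[6]=1,low[7]=?,low[8]=2); scc=(scc[0]=2,scc[1]=?,scc[2]=3,scc[3]=?,scc[4]=?,scc[5]=?,scc[6]=1,scc[7]=?,scc[8]=0)
step 6: low=(low[0]=0,low[1]=3,low[2]=4,low[3]=?,low[4]=?,low[5]=3,low[6]=1,low[7]=?,low[8]=2); scc=(scc[0]=2,scc[1]=4,scc[2]=3,scc[3]=?,scc[4]=?,scc[5]=4,scc[6]=1,scc[7]=?,scc[8]=0)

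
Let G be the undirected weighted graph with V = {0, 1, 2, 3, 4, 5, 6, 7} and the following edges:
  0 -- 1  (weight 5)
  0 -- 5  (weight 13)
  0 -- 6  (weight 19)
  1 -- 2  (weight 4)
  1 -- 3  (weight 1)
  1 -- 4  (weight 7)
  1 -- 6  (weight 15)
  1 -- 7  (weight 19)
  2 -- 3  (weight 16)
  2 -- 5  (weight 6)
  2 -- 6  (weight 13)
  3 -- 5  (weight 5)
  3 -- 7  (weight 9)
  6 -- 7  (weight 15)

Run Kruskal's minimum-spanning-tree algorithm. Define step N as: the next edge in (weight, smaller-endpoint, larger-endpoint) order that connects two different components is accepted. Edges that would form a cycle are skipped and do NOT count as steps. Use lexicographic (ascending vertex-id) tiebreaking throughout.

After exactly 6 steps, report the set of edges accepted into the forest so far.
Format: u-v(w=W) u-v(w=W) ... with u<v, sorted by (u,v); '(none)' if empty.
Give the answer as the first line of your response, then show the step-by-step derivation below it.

0-1(w=5) 1-2(w=4) 1-3(w=1) 1-4(w=7) 3-5(w=5) 3-7(w=9)

step 1: add edge 1-3 (w=1); MST = {1-3(w=1)}
step 2: add edge 1-2 (w=4); MST = {1-2(w=4) 1-3(w=1)}
step 3: add edge 0-1 (w=5); MST = {0-1(w=5) 1-2(w=4) 1-3(w=1)}
step 4: add edge 3-5 (w=5); MST = {0-1(w=5) 1-2(w=4) 1-3(w=1) 3-5(w=5)}
step 5: add edge 1-4 (w=7); MST = {0-1(w=5) 1-2(w=4) 1-3(w=1) 1-4(w=7) 3-5(w=5)}
step 6: add edge 3-7 (w=9); MST = {0-1(w=5) 1-2(w=4) 1-3(w=1) 1-4(w=7) 3-5(w=5) 3-7(w=9)}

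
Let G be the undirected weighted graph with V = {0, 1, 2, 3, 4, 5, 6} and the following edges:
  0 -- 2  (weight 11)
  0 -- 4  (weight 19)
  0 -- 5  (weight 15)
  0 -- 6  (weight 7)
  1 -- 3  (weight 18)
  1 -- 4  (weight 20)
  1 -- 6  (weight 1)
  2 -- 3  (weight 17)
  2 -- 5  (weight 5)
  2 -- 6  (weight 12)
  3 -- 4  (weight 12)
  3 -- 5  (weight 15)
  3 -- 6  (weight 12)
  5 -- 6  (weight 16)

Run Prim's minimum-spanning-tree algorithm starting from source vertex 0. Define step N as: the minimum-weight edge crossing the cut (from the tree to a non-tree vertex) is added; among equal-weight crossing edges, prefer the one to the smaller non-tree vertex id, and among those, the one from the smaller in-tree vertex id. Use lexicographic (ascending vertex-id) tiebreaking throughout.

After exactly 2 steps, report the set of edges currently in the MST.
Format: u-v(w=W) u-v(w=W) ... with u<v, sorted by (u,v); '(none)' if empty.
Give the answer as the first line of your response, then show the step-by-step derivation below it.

0-6(w=7) 1-6(w=1)

step 1: add edge 0-6 (w=7); MST = {0-6(w=7)}
step 2: add edge 1-6 (w=1); MST = {0-6(w=7) 1-6(w=1)}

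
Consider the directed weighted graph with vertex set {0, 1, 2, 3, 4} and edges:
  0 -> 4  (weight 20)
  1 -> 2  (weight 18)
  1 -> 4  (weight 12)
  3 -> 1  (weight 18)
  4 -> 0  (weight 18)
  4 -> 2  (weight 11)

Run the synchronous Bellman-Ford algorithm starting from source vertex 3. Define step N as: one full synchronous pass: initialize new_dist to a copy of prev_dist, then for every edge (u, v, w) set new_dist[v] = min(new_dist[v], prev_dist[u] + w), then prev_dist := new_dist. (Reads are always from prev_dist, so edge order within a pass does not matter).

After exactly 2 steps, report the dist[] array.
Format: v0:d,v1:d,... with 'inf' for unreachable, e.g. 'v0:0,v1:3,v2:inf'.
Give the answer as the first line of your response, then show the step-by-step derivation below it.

v0:inf,v1:18,v2:36,v3:0,v4:30

step 1: dist = v0:inf,v1:18,v2:inf,v3:0,v4:inf
step 2: dist = v0:inf,v1:18,v2:36,v3:0,v4:30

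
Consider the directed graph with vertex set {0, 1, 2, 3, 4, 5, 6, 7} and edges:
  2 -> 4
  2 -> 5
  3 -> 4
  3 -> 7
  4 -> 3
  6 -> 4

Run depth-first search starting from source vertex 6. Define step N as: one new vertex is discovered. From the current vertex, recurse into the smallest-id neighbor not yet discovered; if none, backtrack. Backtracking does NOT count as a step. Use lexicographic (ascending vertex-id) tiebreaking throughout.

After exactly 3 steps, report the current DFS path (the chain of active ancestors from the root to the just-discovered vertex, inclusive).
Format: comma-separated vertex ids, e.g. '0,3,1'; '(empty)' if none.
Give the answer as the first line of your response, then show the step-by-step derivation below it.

6,4,3

step 1: discover 6; path=6; order=6
step 2: discover 4; path=6>4; order=6,4
step 3: discover 3; path=6>4>3; order=6,4,3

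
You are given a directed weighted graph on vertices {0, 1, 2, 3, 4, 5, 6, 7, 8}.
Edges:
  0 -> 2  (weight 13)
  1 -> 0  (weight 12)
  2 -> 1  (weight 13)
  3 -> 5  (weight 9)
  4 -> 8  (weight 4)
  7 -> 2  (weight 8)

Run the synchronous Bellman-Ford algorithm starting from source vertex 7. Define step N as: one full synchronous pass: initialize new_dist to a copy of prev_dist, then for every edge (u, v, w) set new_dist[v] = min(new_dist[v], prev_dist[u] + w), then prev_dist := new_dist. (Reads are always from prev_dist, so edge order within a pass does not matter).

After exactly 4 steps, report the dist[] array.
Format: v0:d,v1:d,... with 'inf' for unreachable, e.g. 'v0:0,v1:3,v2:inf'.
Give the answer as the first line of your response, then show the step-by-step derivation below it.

v0:33,v1:21,v2:8,v3:inf,v4:inf,v5:inf,v6:inf,v7:0,v8:inf

step 1: dist = v0:inf,v1:inf,v2:8,v3:inf,v4:inf,v5:inf,v6:inf,v7:0,v8:inf
step 2: dist = v0:inf,v1:21,v2:8,v3:inf,v4:inf,v5:inf,v6:inf,v7:0,v8:inf
step 3: dist = v0:33,v1:21,v2:8,v3:inf,v4:inf,v5:inf,v6:inf,v7:0,v8:inf
step 4: dist = v0:33,v1:21,v2:8,v3:inf,v4:inf,v5:inf,v6:inf,v7:0,v8:inf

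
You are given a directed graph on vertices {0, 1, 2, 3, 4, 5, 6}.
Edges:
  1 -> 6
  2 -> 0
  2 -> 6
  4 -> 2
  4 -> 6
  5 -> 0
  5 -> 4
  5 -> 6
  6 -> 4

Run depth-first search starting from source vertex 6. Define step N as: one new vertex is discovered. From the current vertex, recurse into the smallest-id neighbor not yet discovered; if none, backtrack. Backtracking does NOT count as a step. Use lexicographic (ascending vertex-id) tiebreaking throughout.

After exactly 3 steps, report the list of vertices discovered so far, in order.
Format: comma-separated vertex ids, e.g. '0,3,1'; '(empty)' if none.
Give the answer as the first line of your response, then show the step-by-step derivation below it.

6,4,2

step 1: discover 6; path=6; order=6
step 2: discover 4; path=6>4; order=6,4
step 3: discover 2; path=6>4>2; order=6,4,2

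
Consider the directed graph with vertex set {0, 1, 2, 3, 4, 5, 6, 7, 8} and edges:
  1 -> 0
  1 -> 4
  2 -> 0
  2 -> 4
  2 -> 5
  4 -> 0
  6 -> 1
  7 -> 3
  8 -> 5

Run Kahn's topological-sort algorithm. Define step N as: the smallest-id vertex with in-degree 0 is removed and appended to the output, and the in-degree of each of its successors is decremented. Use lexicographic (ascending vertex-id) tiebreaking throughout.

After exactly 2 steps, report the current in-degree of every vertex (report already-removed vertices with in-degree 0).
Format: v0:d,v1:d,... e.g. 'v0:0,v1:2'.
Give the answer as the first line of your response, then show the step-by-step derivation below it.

v0:2,v1:0,v2:0,v3:1,v4:1,v5:1,v6:0,v7:0,v8:0

step 1: output 2; order=[2]; indeg=(2,1,0,1,1,1,0,0,0)
step 2: output 6; order=[2,6]; indeg=(2,0,0,1,1,1,0,0,0)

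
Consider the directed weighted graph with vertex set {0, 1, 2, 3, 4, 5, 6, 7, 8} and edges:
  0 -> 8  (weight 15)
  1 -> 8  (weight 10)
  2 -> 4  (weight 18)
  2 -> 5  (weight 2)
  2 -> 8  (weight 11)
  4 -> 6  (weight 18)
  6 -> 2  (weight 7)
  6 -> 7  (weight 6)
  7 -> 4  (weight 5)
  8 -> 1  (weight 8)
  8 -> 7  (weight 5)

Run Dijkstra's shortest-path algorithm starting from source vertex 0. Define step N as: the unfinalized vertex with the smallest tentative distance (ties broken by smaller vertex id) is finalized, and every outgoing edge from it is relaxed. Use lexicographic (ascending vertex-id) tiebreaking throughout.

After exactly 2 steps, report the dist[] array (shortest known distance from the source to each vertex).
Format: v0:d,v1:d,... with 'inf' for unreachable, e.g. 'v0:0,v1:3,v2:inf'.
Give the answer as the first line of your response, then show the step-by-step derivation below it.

v0:0,v1:23,v2:inf,v3:inf,v4:inf,v5:inf,v6:inf,v7:20,v8:15

step 1: dist = v0:0,v1:inf,v2:inf,v3:inf,v4:inf,v5:inf,v6:inf,v7:inf,v8:15
step 2: dist = v0:0,v1:23,v2:inf,v3:inf,v4:inf,v5:inf,v6:inf,v7:20,v8:15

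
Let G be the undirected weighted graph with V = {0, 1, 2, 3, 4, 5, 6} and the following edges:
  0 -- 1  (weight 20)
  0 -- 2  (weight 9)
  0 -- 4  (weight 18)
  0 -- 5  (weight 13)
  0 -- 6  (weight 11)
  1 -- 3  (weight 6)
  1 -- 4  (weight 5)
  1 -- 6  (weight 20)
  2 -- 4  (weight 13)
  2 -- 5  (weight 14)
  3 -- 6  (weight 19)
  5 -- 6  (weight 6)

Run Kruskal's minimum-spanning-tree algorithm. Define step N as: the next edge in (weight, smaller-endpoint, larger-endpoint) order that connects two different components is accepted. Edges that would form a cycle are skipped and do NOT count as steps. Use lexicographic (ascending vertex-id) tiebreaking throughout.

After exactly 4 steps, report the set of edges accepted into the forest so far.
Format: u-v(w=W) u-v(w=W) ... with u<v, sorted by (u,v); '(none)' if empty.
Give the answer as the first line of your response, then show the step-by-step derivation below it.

0-2(w=9) 1-3(w=6) 1-4(w=5) 5-6(w=6)

step 1: add edge 1-4 (w=5); MST = {1-4(w=5)}
step 2: add edge 1-3 (w=6); MST = {1-3(w=6) 1-4(w=5)}
step 3: add edge 5-6 (w=6); MST = {1-3(w=6) 1-4(w=5) 5-6(w=6)}
step 4: add edge 0-2 (w=9); MST = {0-2(w=9) 1-3(w=6) 1-4(w=5) 5-6(w=6)}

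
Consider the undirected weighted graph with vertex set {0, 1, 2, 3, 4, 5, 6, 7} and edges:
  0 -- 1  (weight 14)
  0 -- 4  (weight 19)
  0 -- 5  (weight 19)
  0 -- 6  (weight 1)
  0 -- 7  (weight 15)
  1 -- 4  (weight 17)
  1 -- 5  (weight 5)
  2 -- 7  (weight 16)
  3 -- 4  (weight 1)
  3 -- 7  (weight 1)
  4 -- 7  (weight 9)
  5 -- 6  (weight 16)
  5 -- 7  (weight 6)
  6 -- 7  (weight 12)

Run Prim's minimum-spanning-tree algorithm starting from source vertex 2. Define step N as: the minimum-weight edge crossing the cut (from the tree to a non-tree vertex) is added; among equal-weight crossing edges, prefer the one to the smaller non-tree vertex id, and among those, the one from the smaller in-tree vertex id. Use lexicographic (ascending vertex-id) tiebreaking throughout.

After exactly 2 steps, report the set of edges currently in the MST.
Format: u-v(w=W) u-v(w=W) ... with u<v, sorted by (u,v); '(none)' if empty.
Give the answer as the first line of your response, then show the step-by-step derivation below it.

2-7(w=16) 3-7(w=1)

step 1: add edge 2-7 (w=16); MST = {2-7(w=16)}
step 2: add edge 3-7 (w=1); MST = {2-7(w=16) 3-7(w=1)}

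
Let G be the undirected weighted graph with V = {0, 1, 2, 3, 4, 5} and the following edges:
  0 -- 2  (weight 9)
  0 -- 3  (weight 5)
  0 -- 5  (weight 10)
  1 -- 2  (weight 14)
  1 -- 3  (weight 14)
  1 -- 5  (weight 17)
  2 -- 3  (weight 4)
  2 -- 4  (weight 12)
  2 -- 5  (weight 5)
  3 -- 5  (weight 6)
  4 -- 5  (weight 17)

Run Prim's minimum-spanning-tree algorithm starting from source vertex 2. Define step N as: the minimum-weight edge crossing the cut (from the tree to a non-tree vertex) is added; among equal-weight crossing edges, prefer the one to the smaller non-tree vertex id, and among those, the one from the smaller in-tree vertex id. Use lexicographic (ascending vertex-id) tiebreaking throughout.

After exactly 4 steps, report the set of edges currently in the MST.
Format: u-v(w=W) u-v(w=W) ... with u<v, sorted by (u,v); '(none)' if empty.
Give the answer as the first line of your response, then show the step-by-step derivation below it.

0-3(w=5) 2-3(w=4) 2-4(w=12) 2-5(w=5)

step 1: add edge 2-3 (w=4); MST = {2-3(w=4)}
step 2: add edge 0-3 (w=5); MST = {0-3(w=5) 2-3(w=4)}
step 3: add edge 2-5 (w=5); MST = {0-3(w=5) 2-3(w=4) 2-5(w=5)}
step 4: add edge 2-4 (w=12); MST = {0-3(w=5) 2-3(w=4) 2-4(w=12) 2-5(w=5)}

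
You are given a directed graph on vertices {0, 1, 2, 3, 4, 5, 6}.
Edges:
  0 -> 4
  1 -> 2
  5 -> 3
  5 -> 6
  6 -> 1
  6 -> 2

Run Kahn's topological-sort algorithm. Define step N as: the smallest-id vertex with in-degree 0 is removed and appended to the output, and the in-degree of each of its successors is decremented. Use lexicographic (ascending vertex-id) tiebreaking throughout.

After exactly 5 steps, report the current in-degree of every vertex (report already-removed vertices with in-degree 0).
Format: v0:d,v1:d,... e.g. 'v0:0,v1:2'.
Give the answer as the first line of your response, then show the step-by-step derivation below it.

v0:0,v1:0,v2:1,v3:0,v4:0,v5:0,v6:0

step 1: output 0; order=[0]; indeg=(0,1,2,1,0,0,1)
step 2: output 4; order=[0,4]; indeg=(0,1,2,1,0,0,1)
step 3: output 5; order=[0,4,5]; indeg=(0,1,2,0,0,0,0)
step 4: output 3; order=[0,4,5,3]; indeg=(0,1,2,0,0,0,0)
step 5: output 6; order=[0,4,5,3,6]; indeg=(0,0,1,0,0,0,0)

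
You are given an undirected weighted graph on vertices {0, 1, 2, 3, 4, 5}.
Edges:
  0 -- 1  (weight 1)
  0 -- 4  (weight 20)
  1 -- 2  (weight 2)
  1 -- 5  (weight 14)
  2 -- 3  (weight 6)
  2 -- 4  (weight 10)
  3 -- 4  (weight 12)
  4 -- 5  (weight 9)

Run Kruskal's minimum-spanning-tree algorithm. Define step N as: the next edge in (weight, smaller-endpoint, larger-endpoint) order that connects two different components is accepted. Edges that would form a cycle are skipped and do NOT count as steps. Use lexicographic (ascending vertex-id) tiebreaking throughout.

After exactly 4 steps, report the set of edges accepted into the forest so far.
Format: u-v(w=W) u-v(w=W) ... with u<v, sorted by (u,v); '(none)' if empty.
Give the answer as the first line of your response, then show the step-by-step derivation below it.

0-1(w=1) 1-2(w=2) 2-3(w=6) 4-5(w=9)

step 1: add edge 0-1 (w=1); MST = {0-1(w=1)}
step 2: add edge 1-2 (w=2); MST = {0-1(w=1) 1-2(w=2)}
step 3: add edge 2-3 (w=6); MST = {0-1(w=1) 1-2(w=2) 2-3(w=6)}
step 4: add edge 4-5 (w=9); MST = {0-1(w=1) 1-2(w=2) 2-3(w=6) 4-5(w=9)}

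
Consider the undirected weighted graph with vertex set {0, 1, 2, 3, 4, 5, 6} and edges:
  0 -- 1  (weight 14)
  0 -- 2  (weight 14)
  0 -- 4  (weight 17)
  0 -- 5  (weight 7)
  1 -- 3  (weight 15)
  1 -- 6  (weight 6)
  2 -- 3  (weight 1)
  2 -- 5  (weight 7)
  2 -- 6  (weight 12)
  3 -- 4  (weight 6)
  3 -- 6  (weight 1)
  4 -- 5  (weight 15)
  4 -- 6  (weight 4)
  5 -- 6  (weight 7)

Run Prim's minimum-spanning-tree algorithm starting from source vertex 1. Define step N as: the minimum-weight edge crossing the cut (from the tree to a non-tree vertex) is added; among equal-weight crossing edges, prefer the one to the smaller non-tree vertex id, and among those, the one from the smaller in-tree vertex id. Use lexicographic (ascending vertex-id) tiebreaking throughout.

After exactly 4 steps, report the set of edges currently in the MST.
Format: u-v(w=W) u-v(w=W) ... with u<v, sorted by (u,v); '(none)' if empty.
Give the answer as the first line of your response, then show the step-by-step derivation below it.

1-6(w=6) 2-3(w=1) 3-6(w=1) 4-6(w=4)

step 1: add edge 1-6 (w=6); MST = {1-6(w=6)}
step 2: add edge 3-6 (w=1); MST = {1-6(w=6) 3-6(w=1)}
step 3: add edge 2-3 (w=1); MST = {1-6(w=6) 2-3(w=1) 3-6(w=1)}
step 4: add edge 4-6 (w=4); MST = {1-6(w=6) 2-3(w=1) 3-6(w=1) 4-6(w=4)}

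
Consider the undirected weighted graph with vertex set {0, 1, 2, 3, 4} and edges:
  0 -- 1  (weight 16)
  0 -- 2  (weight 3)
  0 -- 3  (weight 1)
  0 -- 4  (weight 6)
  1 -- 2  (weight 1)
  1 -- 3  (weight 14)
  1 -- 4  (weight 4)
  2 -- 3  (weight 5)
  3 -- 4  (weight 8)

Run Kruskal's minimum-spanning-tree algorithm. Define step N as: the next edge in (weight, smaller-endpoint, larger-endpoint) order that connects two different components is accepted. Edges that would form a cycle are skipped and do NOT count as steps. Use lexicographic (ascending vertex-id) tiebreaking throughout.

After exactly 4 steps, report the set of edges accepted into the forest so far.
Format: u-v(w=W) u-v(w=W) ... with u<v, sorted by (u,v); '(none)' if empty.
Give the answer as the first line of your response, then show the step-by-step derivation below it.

0-2(w=3) 0-3(w=1) 1-2(w=1) 1-4(w=4)

step 1: add edge 0-3 (w=1); MST = {0-3(w=1)}
step 2: add edge 1-2 (w=1); MST = {0-3(w=1) 1-2(w=1)}
step 3: add edge 0-2 (w=3); MST = {0-2(w=3) 0-3(w=1) 1-2(w=1)}
step 4: add edge 1-4 (w=4); MST = {0-2(w=3) 0-3(w=1) 1-2(w=1) 1-4(w=4)}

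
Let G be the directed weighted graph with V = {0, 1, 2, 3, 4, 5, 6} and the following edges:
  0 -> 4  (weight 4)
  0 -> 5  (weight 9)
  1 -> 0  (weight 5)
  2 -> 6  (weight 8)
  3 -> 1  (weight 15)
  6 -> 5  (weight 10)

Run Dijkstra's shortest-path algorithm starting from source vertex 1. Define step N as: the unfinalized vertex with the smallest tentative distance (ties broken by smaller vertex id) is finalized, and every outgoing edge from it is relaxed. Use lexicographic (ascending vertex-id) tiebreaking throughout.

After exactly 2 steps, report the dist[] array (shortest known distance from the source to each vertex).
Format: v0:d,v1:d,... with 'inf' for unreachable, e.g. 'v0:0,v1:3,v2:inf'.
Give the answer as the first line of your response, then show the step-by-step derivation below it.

v0:5,v1:0,v2:inf,v3:inf,v4:9,v5:14,v6:inf

step 1: dist = v0:5,v1:0,v2:inf,v3:inf,v4:inf,v5:inf,v6:inf
step 2: dist = v0:5,v1:0,v2:inf,v3:inf,v4:9,v5:14,v6:inf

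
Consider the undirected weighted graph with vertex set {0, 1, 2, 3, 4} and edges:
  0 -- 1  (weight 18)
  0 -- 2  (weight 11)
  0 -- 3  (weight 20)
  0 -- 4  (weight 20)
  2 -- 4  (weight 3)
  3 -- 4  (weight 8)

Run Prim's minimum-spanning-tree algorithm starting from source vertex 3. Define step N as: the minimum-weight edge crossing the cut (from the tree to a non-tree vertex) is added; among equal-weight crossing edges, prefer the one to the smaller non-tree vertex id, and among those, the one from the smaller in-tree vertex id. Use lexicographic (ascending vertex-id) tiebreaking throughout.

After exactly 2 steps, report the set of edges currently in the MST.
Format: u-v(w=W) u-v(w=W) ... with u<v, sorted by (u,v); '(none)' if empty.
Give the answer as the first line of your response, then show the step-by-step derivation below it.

2-4(w=3) 3-4(w=8)

step 1: add edge 3-4 (w=8); MST = {3-4(w=8)}
step 2: add edge 2-4 (w=3); MST = {2-4(w=3) 3-4(w=8)}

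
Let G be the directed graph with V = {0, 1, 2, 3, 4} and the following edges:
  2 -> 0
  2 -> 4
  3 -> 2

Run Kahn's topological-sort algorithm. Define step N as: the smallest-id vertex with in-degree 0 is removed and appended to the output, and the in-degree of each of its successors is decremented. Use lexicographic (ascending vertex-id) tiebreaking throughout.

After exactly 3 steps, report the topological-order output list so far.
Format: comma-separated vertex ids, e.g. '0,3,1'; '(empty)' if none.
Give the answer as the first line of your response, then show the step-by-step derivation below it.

1,3,2

step 1: output 1; order=[1]; indeg=(1,0,1,0,1)
step 2: output 3; order=[1,3]; indeg=(1,0,0,0,1)
step 3: output 2; order=[1,3,2]; indeg=(0,0,0,0,0)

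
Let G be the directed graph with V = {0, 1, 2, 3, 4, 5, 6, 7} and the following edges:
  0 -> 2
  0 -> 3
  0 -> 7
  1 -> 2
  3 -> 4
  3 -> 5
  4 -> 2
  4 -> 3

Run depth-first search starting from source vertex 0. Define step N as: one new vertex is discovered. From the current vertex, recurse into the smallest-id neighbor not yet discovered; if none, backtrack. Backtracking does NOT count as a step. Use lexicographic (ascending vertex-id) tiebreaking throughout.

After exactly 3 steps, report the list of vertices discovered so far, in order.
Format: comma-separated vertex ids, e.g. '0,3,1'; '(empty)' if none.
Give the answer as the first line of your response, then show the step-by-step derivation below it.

0,2,3

step 1: discover 0; path=0; order=0
step 2: discover 2; path=0>2; order=0,2
step 3: discover 3; path=0>3; order=0,2,3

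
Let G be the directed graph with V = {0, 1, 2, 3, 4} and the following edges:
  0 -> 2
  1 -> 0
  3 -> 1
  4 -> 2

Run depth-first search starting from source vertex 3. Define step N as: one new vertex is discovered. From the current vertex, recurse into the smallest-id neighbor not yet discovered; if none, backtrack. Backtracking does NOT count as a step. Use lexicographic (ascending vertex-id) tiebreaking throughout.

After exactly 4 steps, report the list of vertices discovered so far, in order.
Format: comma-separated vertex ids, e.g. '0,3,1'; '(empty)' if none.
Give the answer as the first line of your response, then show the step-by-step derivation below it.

3,1,0,2

step 1: discover 3; path=3; order=3
step 2: discover 1; path=3>1; order=3,1
step 3: discover 0; path=3>1>0; order=3,1,0
step 4: discover 2; path=3>1>0>2; order=3,1,0,2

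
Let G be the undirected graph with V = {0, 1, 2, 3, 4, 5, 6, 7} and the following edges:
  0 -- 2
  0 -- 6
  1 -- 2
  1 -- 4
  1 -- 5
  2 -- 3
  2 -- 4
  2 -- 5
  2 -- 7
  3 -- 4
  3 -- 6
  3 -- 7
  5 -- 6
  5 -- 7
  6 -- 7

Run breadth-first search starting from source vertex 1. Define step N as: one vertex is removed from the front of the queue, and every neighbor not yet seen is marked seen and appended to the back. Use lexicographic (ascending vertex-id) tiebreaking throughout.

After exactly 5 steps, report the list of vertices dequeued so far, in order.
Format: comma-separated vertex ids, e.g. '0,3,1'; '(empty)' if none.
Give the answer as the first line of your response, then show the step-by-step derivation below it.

1,2,4,5,0

step 1: dequeue 1; queue=[2,4,5]; order=1
step 2: dequeue 2; queue=[4,5,0,3,7]; order=1,2
step 3: dequeue 4; queue=[5,0,3,7]; order=1,2,4
step 4: dequeue 5; queue=[0,3,7,6]; order=1,2,4,5
step 5: dequeue 0; queue=[3,7,6]; order=1,2,4,5,0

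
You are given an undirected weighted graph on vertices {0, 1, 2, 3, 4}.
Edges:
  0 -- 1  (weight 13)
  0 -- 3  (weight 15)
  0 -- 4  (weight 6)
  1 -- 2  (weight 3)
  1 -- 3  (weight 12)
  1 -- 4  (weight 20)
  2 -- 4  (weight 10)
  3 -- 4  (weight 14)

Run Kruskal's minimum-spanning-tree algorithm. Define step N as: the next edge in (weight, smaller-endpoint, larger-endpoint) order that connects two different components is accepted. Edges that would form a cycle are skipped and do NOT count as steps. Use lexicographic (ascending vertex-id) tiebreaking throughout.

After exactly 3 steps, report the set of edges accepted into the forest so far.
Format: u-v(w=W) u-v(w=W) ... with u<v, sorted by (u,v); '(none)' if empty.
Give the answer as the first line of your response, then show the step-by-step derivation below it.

0-4(w=6) 1-2(w=3) 2-4(w=10)

step 1: add edge 1-2 (w=3); MST = {1-2(w=3)}
step 2: add edge 0-4 (w=6); MST = {0-4(w=6) 1-2(w=3)}
step 3: add edge 2-4 (w=10); MST = {0-4(w=6) 1-2(w=3) 2-4(w=10)}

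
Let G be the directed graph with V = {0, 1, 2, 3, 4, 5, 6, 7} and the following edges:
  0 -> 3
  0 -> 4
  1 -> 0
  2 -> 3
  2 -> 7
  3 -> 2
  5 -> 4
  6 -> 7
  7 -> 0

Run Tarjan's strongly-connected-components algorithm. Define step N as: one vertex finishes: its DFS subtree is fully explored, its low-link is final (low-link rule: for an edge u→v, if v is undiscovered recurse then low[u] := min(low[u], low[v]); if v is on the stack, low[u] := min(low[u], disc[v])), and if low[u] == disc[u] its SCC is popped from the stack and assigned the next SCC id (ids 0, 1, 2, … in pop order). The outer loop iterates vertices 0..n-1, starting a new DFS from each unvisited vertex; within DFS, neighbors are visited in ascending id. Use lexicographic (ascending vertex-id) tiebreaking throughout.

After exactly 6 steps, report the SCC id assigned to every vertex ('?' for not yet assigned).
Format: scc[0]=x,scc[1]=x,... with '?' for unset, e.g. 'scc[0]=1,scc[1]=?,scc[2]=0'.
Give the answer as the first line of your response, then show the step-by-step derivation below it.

scc[0]=1,scc[1]=2,scc[2]=1,scc[3]=1,scc[4]=0,scc[5]=?,scc[6]=?,scc[7]=1

step 1: low=(low[0]=0,low[1]=?,low[2]=1,low[3]=1,low[4]=?,low[5]=?,low[6]=?,low[7]=0); scc=(scc[0]=?,scc[1]=?,scc[2]=?,scc[3]=?,scc[4]=?,scc[5]=?,scc[6]=?,scc[7]=?)
step 2: low=(low[0]=0,low[1]=?,low[2]=0,low[3]=1,low[4]=?,low[5]=?,low[6]=?,low[7]=0); scc=(scc[0]=?,scc[1]=?,scc[2]=?,scc[3]=?,scc[4]=?,scc[5]=?,scc[6]=?,scc[7]=?)
step 3: low=(low[0]=0,low[1]=?,low[2]=0,low[3]=0,low[4]=?,low[5]=?,low[6]=?,low[7]=0); scc=(scc[0]=?,scc[1]=?,scc[2]=?,scc[3]=?,scc[4]=?,scc[5]=?,scc[6]=?,scc[7]=?)
step 4: low=(low[0]=0,low[1]=?,low[2]=0,low[3]=0,low[4]=4,low[5]=?,low[6]=?,low[7]=0); scc=(scc[0]=?,scc[1]=?,scc[2]=?,scc[3]=?,scc[4]=0,scc[5]=?,scc[6]=?,scc[7]=?)
step 5: low=(low[0]=0,low[1]=?,low[2]=0,low[3]=0,low[4]=4,low[5]=?,low[6]=?,low[7]=0); scc=(scc[0]=1,scc[1]=?,scc[2]=1,scc[3]=1,scc[4]=0,scc[5]=?,scc[6]=?,scc[7]=1)
step 6: low=(low[0]=0,low[1]=5,low[2]=0,low[3]=0,low[4]=4,low[5]=?,low[6]=?,low[7]=0); scc=(scc[0]=1,scc[1]=2,scc[2]=1,scc[3]=1,scc[4]=0,scc[5]=?,scc[6]=?,scc[7]=1)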